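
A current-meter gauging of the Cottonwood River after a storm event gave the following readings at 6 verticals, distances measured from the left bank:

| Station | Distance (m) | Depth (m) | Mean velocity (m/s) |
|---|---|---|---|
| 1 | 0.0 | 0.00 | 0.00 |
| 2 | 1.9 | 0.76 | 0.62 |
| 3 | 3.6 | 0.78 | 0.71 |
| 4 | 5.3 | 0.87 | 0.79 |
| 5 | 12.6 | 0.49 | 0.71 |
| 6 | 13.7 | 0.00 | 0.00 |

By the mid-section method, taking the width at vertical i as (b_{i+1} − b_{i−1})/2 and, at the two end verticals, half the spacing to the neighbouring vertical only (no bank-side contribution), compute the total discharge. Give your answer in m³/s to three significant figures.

w_2 = (3.6 − 0.0)/2 = 1.8 m; q_2 = 0.62 × 0.76 × 1.8 = 0.8482 m³/s
w_3 = (5.3 − 1.9)/2 = 1.7 m; q_3 = 0.71 × 0.78 × 1.7 = 0.9415 m³/s
w_4 = (12.6 − 3.6)/2 = 4.5 m; q_4 = 0.79 × 0.87 × 4.5 = 3.093 m³/s
w_5 = (13.7 − 5.3)/2 = 4.2 m; q_5 = 0.71 × 0.49 × 4.2 = 1.461 m³/s
Stations 1, 6 contribute zero (depth or velocity is 0).
Q = Σ qᵢ = 6.344 m³/s

6.34 m³/s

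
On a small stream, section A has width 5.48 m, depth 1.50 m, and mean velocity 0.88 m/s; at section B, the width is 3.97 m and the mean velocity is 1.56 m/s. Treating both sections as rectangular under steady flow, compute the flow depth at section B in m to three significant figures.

1.17 m

Q = A₁V₁ = (5.48×1.50) × 0.88 = 7.234 m³/s
d₂ = Q/(b₂ V₂) = 7.234/(3.97×1.56) = 1.168 m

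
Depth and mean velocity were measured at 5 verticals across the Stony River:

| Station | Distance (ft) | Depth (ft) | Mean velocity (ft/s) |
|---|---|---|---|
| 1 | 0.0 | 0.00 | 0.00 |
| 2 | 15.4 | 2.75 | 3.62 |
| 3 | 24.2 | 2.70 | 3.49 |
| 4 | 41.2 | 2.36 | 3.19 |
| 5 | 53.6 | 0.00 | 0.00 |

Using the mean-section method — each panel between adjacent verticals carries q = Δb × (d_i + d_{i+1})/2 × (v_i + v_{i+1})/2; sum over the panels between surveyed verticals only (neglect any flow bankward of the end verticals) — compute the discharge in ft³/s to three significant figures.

291 ft³/s

Panel 1-2: Δb = 15.4 ft, d̄ = (0.00+2.75)/2 = 1.375, v̄ = (0.00+3.62)/2 = 1.81 → q = 15.4×1.375×1.81 = 38.33 ft³/s
Panel 2-3: Δb = 8.8 ft, d̄ = (2.75+2.70)/2 = 2.725, v̄ = (3.62+3.49)/2 = 3.555 → q = 8.8×2.725×3.555 = 85.25 ft³/s
Panel 3-4: Δb = 17 ft, d̄ = (2.70+2.36)/2 = 2.53, v̄ = (3.49+3.19)/2 = 3.34 → q = 17×2.53×3.34 = 143.7 ft³/s
Panel 4-5: Δb = 12.4 ft, d̄ = (2.36+0.00)/2 = 1.18, v̄ = (3.19+0.00)/2 = 1.595 → q = 12.4×1.18×1.595 = 23.34 ft³/s
Q = Σ q = 290.6 ft³/s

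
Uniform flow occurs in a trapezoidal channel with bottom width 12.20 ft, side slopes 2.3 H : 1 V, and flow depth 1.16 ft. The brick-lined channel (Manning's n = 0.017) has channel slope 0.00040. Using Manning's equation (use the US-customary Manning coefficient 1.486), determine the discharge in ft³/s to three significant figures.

29.3 ft³/s

A = (b + z·y)·y = (12.20 + 2.3×1.16)×1.16 = 17.25 ft²
P = b + 2y√(1+z²) = 12.20 + 2×1.16×√(1+2.3²) = 18.02 ft
R = A/P = 17.25/18.02 = 0.9572 ft
Q = (1.486/n)·A·R^(2/3)·S^(1/2) = (1.486/0.017) × 17.25 × 0.9572^(2/3) × 0.00040^(1/2) = 29.28 ft³/s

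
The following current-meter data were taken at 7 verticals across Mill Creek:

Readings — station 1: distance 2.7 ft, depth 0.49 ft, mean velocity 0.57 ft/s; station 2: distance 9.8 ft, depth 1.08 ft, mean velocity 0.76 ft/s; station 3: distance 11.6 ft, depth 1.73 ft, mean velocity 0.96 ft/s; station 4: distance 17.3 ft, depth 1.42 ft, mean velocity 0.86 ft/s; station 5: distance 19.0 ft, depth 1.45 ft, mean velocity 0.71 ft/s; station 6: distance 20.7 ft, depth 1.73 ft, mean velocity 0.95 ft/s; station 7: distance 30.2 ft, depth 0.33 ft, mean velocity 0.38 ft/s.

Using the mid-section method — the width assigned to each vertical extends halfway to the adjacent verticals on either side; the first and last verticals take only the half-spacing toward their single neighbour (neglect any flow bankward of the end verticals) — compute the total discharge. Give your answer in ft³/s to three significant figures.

w_1 = (9.8 − 2.7)/2 = 3.55 ft; q_1 = 0.57 × 0.49 × 3.55 = 0.9915 ft³/s
w_2 = (11.6 − 2.7)/2 = 4.45 ft; q_2 = 0.76 × 1.08 × 4.45 = 3.653 ft³/s
w_3 = (17.3 − 9.8)/2 = 3.75 ft; q_3 = 0.96 × 1.73 × 3.75 = 6.228 ft³/s
w_4 = (19.0 − 11.6)/2 = 3.7 ft; q_4 = 0.86 × 1.42 × 3.7 = 4.518 ft³/s
w_5 = (20.7 − 17.3)/2 = 1.7 ft; q_5 = 0.71 × 1.45 × 1.7 = 1.750 ft³/s
w_6 = (30.2 − 19.0)/2 = 5.6 ft; q_6 = 0.95 × 1.73 × 5.6 = 9.204 ft³/s
w_7 = (30.2 − 20.7)/2 = 4.75 ft; q_7 = 0.38 × 0.33 × 4.75 = 0.5957 ft³/s
Q = Σ qᵢ = 26.94 ft³/s

26.9 ft³/s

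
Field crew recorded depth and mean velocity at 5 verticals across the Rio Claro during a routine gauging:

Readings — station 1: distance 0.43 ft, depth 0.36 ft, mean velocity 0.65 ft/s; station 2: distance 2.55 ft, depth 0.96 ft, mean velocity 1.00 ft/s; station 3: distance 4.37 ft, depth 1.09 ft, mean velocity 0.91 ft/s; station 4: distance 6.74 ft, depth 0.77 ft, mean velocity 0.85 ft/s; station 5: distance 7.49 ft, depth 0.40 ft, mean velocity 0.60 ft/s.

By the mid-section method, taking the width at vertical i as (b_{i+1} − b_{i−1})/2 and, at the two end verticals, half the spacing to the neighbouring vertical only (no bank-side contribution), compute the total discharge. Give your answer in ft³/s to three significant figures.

5.33 ft³/s

w_1 = (2.55 − 0.43)/2 = 1.06 ft; q_1 = 0.65 × 0.36 × 1.06 = 0.2480 ft³/s
w_2 = (4.37 − 0.43)/2 = 1.97 ft; q_2 = 1.00 × 0.96 × 1.97 = 1.891 ft³/s
w_3 = (6.74 − 2.55)/2 = 2.095 ft; q_3 = 0.91 × 1.09 × 2.095 = 2.078 ft³/s
w_4 = (7.49 − 4.37)/2 = 1.56 ft; q_4 = 0.85 × 0.77 × 1.56 = 1.021 ft³/s
w_5 = (7.49 − 6.74)/2 = 0.375 ft; q_5 = 0.60 × 0.40 × 0.375 = 0.09000 ft³/s
Q = Σ qᵢ = 5.328 ft³/s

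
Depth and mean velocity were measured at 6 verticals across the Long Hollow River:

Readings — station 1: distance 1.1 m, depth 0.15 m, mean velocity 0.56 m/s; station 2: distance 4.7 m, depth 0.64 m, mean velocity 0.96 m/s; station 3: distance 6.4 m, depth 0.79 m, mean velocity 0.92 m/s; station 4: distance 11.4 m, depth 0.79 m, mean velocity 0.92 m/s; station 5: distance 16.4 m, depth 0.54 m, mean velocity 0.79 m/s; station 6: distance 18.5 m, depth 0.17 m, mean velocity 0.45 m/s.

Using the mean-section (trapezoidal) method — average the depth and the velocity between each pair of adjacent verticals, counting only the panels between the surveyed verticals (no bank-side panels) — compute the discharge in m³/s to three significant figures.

9.16 m³/s

Panel 1-2: Δb = 3.6 m, d̄ = (0.15+0.64)/2 = 0.395, v̄ = (0.56+0.96)/2 = 0.76 → q = 3.6×0.395×0.76 = 1.081 m³/s
Panel 2-3: Δb = 1.7 m, d̄ = (0.64+0.79)/2 = 0.715, v̄ = (0.96+0.92)/2 = 0.94 → q = 1.7×0.715×0.94 = 1.143 m³/s
Panel 3-4: Δb = 5 m, d̄ = (0.79+0.79)/2 = 0.79, v̄ = (0.92+0.92)/2 = 0.92 → q = 5×0.79×0.92 = 3.634 m³/s
Panel 4-5: Δb = 5 m, d̄ = (0.79+0.54)/2 = 0.665, v̄ = (0.92+0.79)/2 = 0.855 → q = 5×0.665×0.855 = 2.843 m³/s
Panel 5-6: Δb = 2.1 m, d̄ = (0.54+0.17)/2 = 0.355, v̄ = (0.79+0.45)/2 = 0.62 → q = 2.1×0.355×0.62 = 0.4622 m³/s
Q = Σ q = 9.162 m³/s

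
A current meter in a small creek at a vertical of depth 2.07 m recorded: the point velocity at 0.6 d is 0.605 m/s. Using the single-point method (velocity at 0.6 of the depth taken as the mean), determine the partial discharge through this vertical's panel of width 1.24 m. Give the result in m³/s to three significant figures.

1.55 m³/s

v̄ = v₀.₆ = 0.605 m/s
q = v̄ × d × w = 0.6050 × 2.07 × 1.24 = 1.553 m³/s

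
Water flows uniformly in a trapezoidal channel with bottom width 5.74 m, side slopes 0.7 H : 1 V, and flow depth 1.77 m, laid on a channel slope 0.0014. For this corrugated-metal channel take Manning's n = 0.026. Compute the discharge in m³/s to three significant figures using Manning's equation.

20.4 m³/s

A = (b + z·y)·y = (5.74 + 0.7×1.77)×1.77 = 12.35 m²
P = b + 2y√(1+z²) = 5.74 + 2×1.77×√(1+0.7²) = 10.06 m
R = A/P = 12.35/10.06 = 1.228 m
Q = (1/n)·A·R^(2/3)·S^(1/2) = (1/0.026) × 12.35 × 1.228^(2/3) × 0.0014^(1/2) = 20.38 m³/s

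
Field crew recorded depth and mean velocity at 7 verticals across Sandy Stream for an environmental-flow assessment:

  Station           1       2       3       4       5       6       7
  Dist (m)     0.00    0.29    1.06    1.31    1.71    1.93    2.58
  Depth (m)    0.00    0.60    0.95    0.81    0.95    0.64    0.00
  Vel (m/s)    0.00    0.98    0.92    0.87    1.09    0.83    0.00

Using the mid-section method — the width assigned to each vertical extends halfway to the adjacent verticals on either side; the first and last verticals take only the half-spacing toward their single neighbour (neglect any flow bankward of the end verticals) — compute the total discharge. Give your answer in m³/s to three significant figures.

w_2 = (1.06 − 0.00)/2 = 0.53 m; q_2 = 0.98 × 0.60 × 0.53 = 0.3116 m³/s
w_3 = (1.31 − 0.29)/2 = 0.51 m; q_3 = 0.92 × 0.95 × 0.51 = 0.4457 m³/s
w_4 = (1.71 − 1.06)/2 = 0.325 m; q_4 = 0.87 × 0.81 × 0.325 = 0.2290 m³/s
w_5 = (1.93 − 1.31)/2 = 0.31 m; q_5 = 1.09 × 0.95 × 0.31 = 0.3210 m³/s
w_6 = (2.58 − 1.71)/2 = 0.435 m; q_6 = 0.83 × 0.64 × 0.435 = 0.2311 m³/s
Stations 1, 7 contribute zero (depth or velocity is 0).
Q = Σ qᵢ = 1.538 m³/s

1.54 m³/s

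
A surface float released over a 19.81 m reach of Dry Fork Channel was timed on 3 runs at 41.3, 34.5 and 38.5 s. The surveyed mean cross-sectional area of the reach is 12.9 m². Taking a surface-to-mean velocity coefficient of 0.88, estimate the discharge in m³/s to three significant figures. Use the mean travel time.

t̄ = (41.3 + 34.5 + 38.5) / 3 = 38.1 s
v_surface = L / t̄ = 19.81 / 38.1 = 0.5199 m/s
v_mean = 0.88 × 0.5199 = 0.4576 m/s
Q = A × v_mean = 12.9 × 0.4576 = 5.902 m³/s

5.90 m³/s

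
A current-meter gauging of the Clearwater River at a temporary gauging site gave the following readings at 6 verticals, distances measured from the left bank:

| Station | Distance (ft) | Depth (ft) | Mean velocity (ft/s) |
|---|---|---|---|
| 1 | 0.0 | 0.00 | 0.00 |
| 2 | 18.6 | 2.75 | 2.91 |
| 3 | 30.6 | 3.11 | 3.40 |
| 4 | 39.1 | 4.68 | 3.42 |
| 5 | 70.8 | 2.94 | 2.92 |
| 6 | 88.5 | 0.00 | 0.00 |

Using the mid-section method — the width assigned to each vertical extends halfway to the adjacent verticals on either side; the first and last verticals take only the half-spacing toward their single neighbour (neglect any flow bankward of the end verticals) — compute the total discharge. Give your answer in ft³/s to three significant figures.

765 ft³/s

w_2 = (30.6 − 0.0)/2 = 15.3 ft; q_2 = 2.91 × 2.75 × 15.3 = 122.4 ft³/s
w_3 = (39.1 − 18.6)/2 = 10.25 ft; q_3 = 3.40 × 3.11 × 10.25 = 108.4 ft³/s
w_4 = (70.8 − 30.6)/2 = 20.1 ft; q_4 = 3.42 × 4.68 × 20.1 = 321.7 ft³/s
w_5 = (88.5 − 39.1)/2 = 24.7 ft; q_5 = 2.92 × 2.94 × 24.7 = 212.0 ft³/s
Stations 1, 6 contribute zero (depth or velocity is 0).
Q = Σ qᵢ = 764.6 ft³/s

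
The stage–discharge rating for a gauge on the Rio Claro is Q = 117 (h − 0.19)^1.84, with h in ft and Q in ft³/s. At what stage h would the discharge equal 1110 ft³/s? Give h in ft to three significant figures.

h − h₀ = (Q/C)^(1/b) = (1110/117)^(1/1.84) = 3.397 ft
h = 0.19 + 3.397 = 3.587 ft

3.59 ft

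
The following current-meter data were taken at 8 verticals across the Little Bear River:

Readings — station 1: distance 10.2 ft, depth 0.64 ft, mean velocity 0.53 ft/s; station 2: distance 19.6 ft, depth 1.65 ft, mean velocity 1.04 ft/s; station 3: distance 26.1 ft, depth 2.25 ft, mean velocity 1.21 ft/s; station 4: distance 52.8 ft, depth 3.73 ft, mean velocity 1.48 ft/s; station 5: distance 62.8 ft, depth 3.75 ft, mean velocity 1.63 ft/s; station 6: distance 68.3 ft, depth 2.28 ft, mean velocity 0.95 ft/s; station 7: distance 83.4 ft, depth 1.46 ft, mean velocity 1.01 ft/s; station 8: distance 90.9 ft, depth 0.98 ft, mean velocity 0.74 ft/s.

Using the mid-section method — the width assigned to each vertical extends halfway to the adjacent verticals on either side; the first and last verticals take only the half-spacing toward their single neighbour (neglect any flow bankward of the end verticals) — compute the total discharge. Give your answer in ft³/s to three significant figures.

251 ft³/s

w_1 = (19.6 − 10.2)/2 = 4.7 ft; q_1 = 0.53 × 0.64 × 4.7 = 1.594 ft³/s
w_2 = (26.1 − 10.2)/2 = 7.95 ft; q_2 = 1.04 × 1.65 × 7.95 = 13.64 ft³/s
w_3 = (52.8 − 19.6)/2 = 16.6 ft; q_3 = 1.21 × 2.25 × 16.6 = 45.19 ft³/s
w_4 = (62.8 − 26.1)/2 = 18.35 ft; q_4 = 1.48 × 3.73 × 18.35 = 101.3 ft³/s
w_5 = (68.3 − 52.8)/2 = 7.75 ft; q_5 = 1.63 × 3.75 × 7.75 = 47.37 ft³/s
w_6 = (83.4 − 62.8)/2 = 10.3 ft; q_6 = 0.95 × 2.28 × 10.3 = 22.31 ft³/s
w_7 = (90.9 − 68.3)/2 = 11.3 ft; q_7 = 1.01 × 1.46 × 11.3 = 16.66 ft³/s
w_8 = (90.9 − 83.4)/2 = 3.75 ft; q_8 = 0.74 × 0.98 × 3.75 = 2.720 ft³/s
Q = Σ qᵢ = 250.8 ft³/s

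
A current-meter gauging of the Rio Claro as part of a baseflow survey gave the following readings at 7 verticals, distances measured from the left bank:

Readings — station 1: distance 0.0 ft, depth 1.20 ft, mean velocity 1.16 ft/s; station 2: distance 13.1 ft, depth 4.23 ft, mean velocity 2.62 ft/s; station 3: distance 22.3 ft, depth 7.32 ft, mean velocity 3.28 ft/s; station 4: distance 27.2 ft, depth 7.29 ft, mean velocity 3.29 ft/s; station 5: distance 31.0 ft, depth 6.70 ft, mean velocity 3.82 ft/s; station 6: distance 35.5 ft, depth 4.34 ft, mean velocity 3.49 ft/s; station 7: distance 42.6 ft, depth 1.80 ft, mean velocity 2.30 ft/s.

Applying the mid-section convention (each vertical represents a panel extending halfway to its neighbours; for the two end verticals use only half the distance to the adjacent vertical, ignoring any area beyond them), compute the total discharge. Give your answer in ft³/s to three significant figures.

w_1 = (13.1 − 0.0)/2 = 6.55 ft; q_1 = 1.16 × 1.20 × 6.55 = 9.118 ft³/s
w_2 = (22.3 − 0.0)/2 = 11.15 ft; q_2 = 2.62 × 4.23 × 11.15 = 123.6 ft³/s
w_3 = (27.2 − 13.1)/2 = 7.05 ft; q_3 = 3.28 × 7.32 × 7.05 = 169.3 ft³/s
w_4 = (31.0 − 22.3)/2 = 4.35 ft; q_4 = 3.29 × 7.29 × 4.35 = 104.3 ft³/s
w_5 = (35.5 − 27.2)/2 = 4.15 ft; q_5 = 3.82 × 6.70 × 4.15 = 106.2 ft³/s
w_6 = (42.6 − 31.0)/2 = 5.8 ft; q_6 = 3.49 × 4.34 × 5.8 = 87.85 ft³/s
w_7 = (42.6 − 35.5)/2 = 3.55 ft; q_7 = 2.30 × 1.80 × 3.55 = 14.70 ft³/s
Q = Σ qᵢ = 615.0 ft³/s

615 ft³/s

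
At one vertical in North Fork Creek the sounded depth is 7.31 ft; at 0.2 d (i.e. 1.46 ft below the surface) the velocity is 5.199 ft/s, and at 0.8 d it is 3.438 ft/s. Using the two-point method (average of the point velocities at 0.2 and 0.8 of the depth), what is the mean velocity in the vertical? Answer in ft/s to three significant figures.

4.32 ft/s

v̄ = (5.199 + 3.438) / 2 = 4.319 ft/s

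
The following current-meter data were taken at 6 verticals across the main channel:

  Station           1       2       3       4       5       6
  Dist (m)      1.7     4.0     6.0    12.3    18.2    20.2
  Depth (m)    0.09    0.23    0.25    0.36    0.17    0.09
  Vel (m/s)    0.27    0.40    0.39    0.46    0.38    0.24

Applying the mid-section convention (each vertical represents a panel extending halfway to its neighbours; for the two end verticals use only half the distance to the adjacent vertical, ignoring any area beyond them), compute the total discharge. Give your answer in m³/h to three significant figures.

6900 m³/h

w_1 = (4.0 − 1.7)/2 = 1.15 m; q_1 = 0.27 × 0.09 × 1.15 = 0.02795 m³/s
w_2 = (6.0 − 1.7)/2 = 2.15 m; q_2 = 0.40 × 0.23 × 2.15 = 0.1978 m³/s
w_3 = (12.3 − 4.0)/2 = 4.15 m; q_3 = 0.39 × 0.25 × 4.15 = 0.4046 m³/s
w_4 = (18.2 − 6.0)/2 = 6.1 m; q_4 = 0.46 × 0.36 × 6.1 = 1.010 m³/s
w_5 = (20.2 − 12.3)/2 = 3.95 m; q_5 = 0.38 × 0.17 × 3.95 = 0.2552 m³/s
w_6 = (20.2 − 18.2)/2 = 1 m; q_6 = 0.24 × 0.09 × 1 = 0.02160 m³/s
Q = Σ qᵢ = 1.917 m³/s
= 1.917 × 3600 = 6902 m³/h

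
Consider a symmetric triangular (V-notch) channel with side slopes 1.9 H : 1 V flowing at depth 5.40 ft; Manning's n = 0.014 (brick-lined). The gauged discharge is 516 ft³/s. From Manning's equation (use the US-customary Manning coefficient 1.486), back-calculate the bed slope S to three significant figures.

0.00241

A = z·y² = 1.9×5.40² = 55.40 ft²
P = 2y√(1+z²) = 2×5.40×√(1+1.9²) = 23.19 ft
R = A/P = 55.40/23.19 = 2.389 ft
S = (Q·n / (1.486·A·R^(2/3)))² = (516×0.014 / (1.486×55.40×1.787))² = 0.002410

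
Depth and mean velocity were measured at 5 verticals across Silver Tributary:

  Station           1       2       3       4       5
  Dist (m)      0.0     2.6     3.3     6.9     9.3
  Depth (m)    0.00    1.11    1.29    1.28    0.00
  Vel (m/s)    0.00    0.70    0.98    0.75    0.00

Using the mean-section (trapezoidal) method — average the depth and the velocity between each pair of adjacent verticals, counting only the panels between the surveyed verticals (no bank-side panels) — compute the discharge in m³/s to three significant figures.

5.79 m³/s

Panel 1-2: Δb = 2.6 m, d̄ = (0.00+1.11)/2 = 0.555, v̄ = (0.00+0.70)/2 = 0.35 → q = 2.6×0.555×0.35 = 0.5051 m³/s
Panel 2-3: Δb = 0.7 m, d̄ = (1.11+1.29)/2 = 1.2, v̄ = (0.70+0.98)/2 = 0.84 → q = 0.7×1.2×0.84 = 0.7056 m³/s
Panel 3-4: Δb = 3.6 m, d̄ = (1.29+1.28)/2 = 1.285, v̄ = (0.98+0.75)/2 = 0.865 → q = 3.6×1.285×0.865 = 4.001 m³/s
Panel 4-5: Δb = 2.4 m, d̄ = (1.28+0.00)/2 = 0.64, v̄ = (0.75+0.00)/2 = 0.375 → q = 2.4×0.64×0.375 = 0.5760 m³/s
Q = Σ q = 5.788 m³/s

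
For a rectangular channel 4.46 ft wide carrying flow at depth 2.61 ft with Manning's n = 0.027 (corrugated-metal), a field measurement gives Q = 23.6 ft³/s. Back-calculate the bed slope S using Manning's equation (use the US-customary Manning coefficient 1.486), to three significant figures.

0.00106

A = b·y = 4.46 × 2.61 = 11.64 ft²
P = b + 2y = 4.46 + 2×2.61 = 9.680 ft
R = A/P = 11.64/9.680 = 1.203 ft
S = (Q·n / (1.486·A·R^(2/3)))² = (23.6×0.027 / (1.486×11.64×1.131))² = 0.001061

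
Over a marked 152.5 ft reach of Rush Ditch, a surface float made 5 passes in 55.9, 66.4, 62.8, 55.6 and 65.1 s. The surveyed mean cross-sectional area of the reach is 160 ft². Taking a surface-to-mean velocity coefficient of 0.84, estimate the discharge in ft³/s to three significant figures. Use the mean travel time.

t̄ = (55.9 + 66.4 + 62.8 + 55.6 + 65.1) / 5 = 61.16 s
v_surface = L / t̄ = 152.5 / 61.16 = 2.493 ft/s
v_mean = 0.84 × 2.493 = 2.095 ft/s
Q = A × v_mean = 160 × 2.095 = 335.1 ft³/s

335 ft³/s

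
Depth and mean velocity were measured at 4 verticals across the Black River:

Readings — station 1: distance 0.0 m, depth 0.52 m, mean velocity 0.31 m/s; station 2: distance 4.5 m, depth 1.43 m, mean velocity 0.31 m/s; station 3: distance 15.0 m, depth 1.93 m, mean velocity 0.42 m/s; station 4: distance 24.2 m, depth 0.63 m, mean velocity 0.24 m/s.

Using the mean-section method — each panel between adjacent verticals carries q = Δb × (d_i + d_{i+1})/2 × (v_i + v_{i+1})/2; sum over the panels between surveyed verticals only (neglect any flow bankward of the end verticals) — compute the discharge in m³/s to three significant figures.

Panel 1-2: Δb = 4.5 m, d̄ = (0.52+1.43)/2 = 0.975, v̄ = (0.31+0.31)/2 = 0.31 → q = 4.5×0.975×0.31 = 1.360 m³/s
Panel 2-3: Δb = 10.5 m, d̄ = (1.43+1.93)/2 = 1.68, v̄ = (0.31+0.42)/2 = 0.365 → q = 10.5×1.68×0.365 = 6.439 m³/s
Panel 3-4: Δb = 9.2 m, d̄ = (1.93+0.63)/2 = 1.28, v̄ = (0.42+0.24)/2 = 0.33 → q = 9.2×1.28×0.33 = 3.886 m³/s
Q = Σ q = 11.68 m³/s

11.7 m³/s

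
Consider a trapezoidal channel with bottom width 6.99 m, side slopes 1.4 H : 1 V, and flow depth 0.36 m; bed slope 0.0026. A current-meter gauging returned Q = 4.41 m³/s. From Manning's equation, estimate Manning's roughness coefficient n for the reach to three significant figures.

0.0148

A = (b + z·y)·y = (6.99 + 1.4×0.36)×0.36 = 2.698 m²
P = b + 2y√(1+z²) = 6.99 + 2×0.36×√(1+1.4²) = 8.229 m
R = A/P = 2.698/8.229 = 0.3279 m
n = (1/Q)·A·R^(2/3)·S^(1/2) = (1/4.41) × 2.698 × 0.4755 × 0.05099 = 0.01483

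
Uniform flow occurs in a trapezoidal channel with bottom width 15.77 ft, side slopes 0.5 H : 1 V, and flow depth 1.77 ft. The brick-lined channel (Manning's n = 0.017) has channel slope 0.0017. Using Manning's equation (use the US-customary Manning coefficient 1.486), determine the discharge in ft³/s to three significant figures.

139 ft³/s

A = (b + z·y)·y = (15.77 + 0.5×1.77)×1.77 = 29.48 ft²
P = b + 2y√(1+z²) = 15.77 + 2×1.77×√(1+0.5²) = 19.73 ft
R = A/P = 29.48/19.73 = 1.494 ft
Q = (1.486/n)·A·R^(2/3)·S^(1/2) = (1.486/0.017) × 29.48 × 1.494^(2/3) × 0.0017^(1/2) = 138.9 ft³/s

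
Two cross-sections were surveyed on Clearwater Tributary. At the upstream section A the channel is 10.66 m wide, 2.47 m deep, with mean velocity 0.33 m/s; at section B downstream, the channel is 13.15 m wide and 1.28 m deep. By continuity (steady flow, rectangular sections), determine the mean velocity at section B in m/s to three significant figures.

0.516 m/s

Q = A₁V₁ = (10.66×2.47) × 0.33 = 8.689 m³/s
A₂ = 13.15 × 1.28 = 16.83 m²
V₂ = Q/A₂ = 8.689/16.83 = 0.5162 m/s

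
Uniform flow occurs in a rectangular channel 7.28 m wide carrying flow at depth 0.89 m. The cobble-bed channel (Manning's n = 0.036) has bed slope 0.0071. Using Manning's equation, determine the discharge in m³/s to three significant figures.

12.1 m³/s

A = b·y = 7.28 × 0.89 = 6.479 m²
P = b + 2y = 7.28 + 2×0.89 = 9.060 m
R = A/P = 6.479/9.060 = 0.7151 m
Q = (1/n)·A·R^(2/3)·S^(1/2) = (1/0.036) × 6.479 × 0.7151^(2/3) × 0.0071^(1/2) = 12.13 m³/s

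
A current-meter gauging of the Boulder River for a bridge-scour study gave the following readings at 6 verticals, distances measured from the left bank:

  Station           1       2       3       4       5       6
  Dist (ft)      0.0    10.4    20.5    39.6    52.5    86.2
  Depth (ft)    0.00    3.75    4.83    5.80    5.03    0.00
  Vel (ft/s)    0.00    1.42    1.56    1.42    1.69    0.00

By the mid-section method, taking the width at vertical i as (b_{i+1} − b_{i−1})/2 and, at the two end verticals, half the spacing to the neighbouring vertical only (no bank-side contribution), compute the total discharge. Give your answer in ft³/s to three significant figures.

w_2 = (20.5 − 0.0)/2 = 10.25 ft; q_2 = 1.42 × 3.75 × 10.25 = 54.58 ft³/s
w_3 = (39.6 − 10.4)/2 = 14.6 ft; q_3 = 1.56 × 4.83 × 14.6 = 110.0 ft³/s
w_4 = (52.5 − 20.5)/2 = 16 ft; q_4 = 1.42 × 5.80 × 16 = 131.8 ft³/s
w_5 = (86.2 − 39.6)/2 = 23.3 ft; q_5 = 1.69 × 5.03 × 23.3 = 198.1 ft³/s
Stations 1, 6 contribute zero (depth or velocity is 0).
Q = Σ qᵢ = 494.4 ft³/s

494 ft³/s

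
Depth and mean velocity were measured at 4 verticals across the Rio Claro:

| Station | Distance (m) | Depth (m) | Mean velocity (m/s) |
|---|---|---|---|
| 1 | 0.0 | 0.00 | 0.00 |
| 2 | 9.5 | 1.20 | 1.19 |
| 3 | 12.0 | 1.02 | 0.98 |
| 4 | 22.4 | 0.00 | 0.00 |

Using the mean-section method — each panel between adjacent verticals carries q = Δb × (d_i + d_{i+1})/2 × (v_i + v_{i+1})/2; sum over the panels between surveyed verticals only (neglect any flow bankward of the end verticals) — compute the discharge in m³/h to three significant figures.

32400 m³/h

Panel 1-2: Δb = 9.5 m, d̄ = (0.00+1.20)/2 = 0.6, v̄ = (0.00+1.19)/2 = 0.595 → q = 9.5×0.6×0.595 = 3.392 m³/s
Panel 2-3: Δb = 2.5 m, d̄ = (1.20+1.02)/2 = 1.11, v̄ = (1.19+0.98)/2 = 1.085 → q = 2.5×1.11×1.085 = 3.011 m³/s
Panel 3-4: Δb = 10.4 m, d̄ = (1.02+0.00)/2 = 0.51, v̄ = (0.98+0.00)/2 = 0.49 → q = 10.4×0.51×0.49 = 2.599 m³/s
Q = Σ q = 9.001 m³/s
= 9.001 × 3600 = 32400 m³/h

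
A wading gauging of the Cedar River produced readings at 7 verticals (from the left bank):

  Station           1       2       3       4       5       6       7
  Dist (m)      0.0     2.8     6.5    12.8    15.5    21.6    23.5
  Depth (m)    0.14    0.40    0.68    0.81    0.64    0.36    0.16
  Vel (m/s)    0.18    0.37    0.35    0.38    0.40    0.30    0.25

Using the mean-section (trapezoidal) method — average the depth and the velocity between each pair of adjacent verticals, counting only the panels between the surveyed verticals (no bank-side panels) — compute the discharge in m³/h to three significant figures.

16600 m³/h

Panel 1-2: Δb = 2.8 m, d̄ = (0.14+0.40)/2 = 0.27, v̄ = (0.18+0.37)/2 = 0.275 → q = 2.8×0.27×0.275 = 0.2079 m³/s
Panel 2-3: Δb = 3.7 m, d̄ = (0.40+0.68)/2 = 0.54, v̄ = (0.37+0.35)/2 = 0.36 → q = 3.7×0.54×0.36 = 0.7193 m³/s
Panel 3-4: Δb = 6.3 m, d̄ = (0.68+0.81)/2 = 0.745, v̄ = (0.35+0.38)/2 = 0.365 → q = 6.3×0.745×0.365 = 1.713 m³/s
Panel 4-5: Δb = 2.7 m, d̄ = (0.81+0.64)/2 = 0.725, v̄ = (0.38+0.40)/2 = 0.39 → q = 2.7×0.725×0.39 = 0.7634 m³/s
Panel 5-6: Δb = 6.1 m, d̄ = (0.64+0.36)/2 = 0.5, v̄ = (0.40+0.30)/2 = 0.35 → q = 6.1×0.5×0.35 = 1.068 m³/s
Panel 6-7: Δb = 1.9 m, d̄ = (0.36+0.16)/2 = 0.26, v̄ = (0.30+0.25)/2 = 0.275 → q = 1.9×0.26×0.275 = 0.1359 m³/s
Q = Σ q = 4.607 m³/s
= 4.607 × 3600 = 16590 m³/h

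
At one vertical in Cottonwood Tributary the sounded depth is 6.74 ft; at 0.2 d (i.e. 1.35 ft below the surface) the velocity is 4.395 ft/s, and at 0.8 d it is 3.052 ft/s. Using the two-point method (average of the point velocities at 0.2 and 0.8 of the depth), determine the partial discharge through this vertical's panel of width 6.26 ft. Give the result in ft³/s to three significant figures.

v̄ = (4.395 + 3.052) / 2 = 3.724 ft/s
q = v̄ × d × w = 3.724 × 6.74 × 6.26 = 157.1 ft³/s

157 ft³/s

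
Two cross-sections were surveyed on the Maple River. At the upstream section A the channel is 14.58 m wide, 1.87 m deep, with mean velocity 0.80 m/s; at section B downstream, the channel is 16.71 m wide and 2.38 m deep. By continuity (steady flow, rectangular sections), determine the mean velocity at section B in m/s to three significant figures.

Q = A₁V₁ = (14.58×1.87) × 0.80 = 21.81 m³/s
A₂ = 16.71 × 2.38 = 39.77 m²
V₂ = Q/A₂ = 21.81/39.77 = 0.5484 m/s

0.548 m/s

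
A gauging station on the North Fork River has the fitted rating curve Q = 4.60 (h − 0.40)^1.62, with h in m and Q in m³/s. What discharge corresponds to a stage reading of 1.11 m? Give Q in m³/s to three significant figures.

Q = 4.60 × (1.11 − 0.40)^1.62 = 4.60 × 0.71^1.62 = 2.641 m³/s

2.64 m³/s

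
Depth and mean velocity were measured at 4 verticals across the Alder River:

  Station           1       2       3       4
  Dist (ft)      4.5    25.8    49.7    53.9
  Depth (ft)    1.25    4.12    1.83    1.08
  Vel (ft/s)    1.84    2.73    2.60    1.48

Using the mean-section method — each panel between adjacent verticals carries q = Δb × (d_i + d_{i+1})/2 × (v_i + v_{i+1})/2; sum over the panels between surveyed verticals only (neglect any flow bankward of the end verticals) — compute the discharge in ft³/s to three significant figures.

Panel 1-2: Δb = 21.3 ft, d̄ = (1.25+4.12)/2 = 2.685, v̄ = (1.84+2.73)/2 = 2.285 → q = 21.3×2.685×2.285 = 130.7 ft³/s
Panel 2-3: Δb = 23.9 ft, d̄ = (4.12+1.83)/2 = 2.975, v̄ = (2.73+2.60)/2 = 2.665 → q = 23.9×2.975×2.665 = 189.5 ft³/s
Panel 3-4: Δb = 4.2 ft, d̄ = (1.83+1.08)/2 = 1.455, v̄ = (2.60+1.48)/2 = 2.04 → q = 4.2×1.455×2.04 = 12.47 ft³/s
Q = Σ q = 332.6 ft³/s

333 ft³/s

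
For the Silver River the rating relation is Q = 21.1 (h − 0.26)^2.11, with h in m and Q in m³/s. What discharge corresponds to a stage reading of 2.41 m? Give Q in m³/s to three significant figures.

106 m³/s

Q = 21.1 × (2.41 − 0.26)^2.11 = 21.1 × 2.15^2.11 = 106.1 m³/s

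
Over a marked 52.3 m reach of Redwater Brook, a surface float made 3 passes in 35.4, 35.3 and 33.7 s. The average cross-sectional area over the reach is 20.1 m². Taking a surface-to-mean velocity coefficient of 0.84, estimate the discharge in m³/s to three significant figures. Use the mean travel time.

25.4 m³/s

t̄ = (35.4 + 35.3 + 33.7) / 3 = 34.8 s
v_surface = L / t̄ = 52.3 / 34.8 = 1.503 m/s
v_mean = 0.84 × 1.503 = 1.262 m/s
Q = A × v_mean = 20.1 × 1.262 = 25.37 m³/s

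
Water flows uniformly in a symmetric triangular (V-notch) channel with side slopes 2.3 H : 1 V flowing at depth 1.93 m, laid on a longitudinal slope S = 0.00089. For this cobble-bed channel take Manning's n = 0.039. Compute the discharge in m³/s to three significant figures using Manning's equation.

6.04 m³/s

A = z·y² = 2.3×1.93² = 8.567 m²
P = 2y√(1+z²) = 2×1.93×√(1+2.3²) = 9.681 m
R = A/P = 8.567/9.681 = 0.8850 m
Q = (1/n)·A·R^(2/3)·S^(1/2) = (1/0.039) × 8.567 × 0.8850^(2/3) × 0.00089^(1/2) = 6.041 m³/s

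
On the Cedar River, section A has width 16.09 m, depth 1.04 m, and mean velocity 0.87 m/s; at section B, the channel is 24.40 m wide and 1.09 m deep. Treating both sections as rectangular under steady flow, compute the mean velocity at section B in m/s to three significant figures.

Q = A₁V₁ = (16.09×1.04) × 0.87 = 14.56 m³/s
A₂ = 24.40 × 1.09 = 26.60 m²
V₂ = Q/A₂ = 14.56/26.60 = 0.5474 m/s

0.547 m/s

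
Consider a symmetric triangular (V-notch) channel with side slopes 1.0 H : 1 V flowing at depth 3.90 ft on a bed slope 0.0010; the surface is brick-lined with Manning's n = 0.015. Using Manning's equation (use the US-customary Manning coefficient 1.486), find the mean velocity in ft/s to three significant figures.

A = z·y² = 1.0×3.90² = 15.21 ft²
P = 2y√(1+z²) = 2×3.90×√(1+1.0²) = 11.03 ft
R = A/P = 15.21/11.03 = 1.379 ft
Q = (1.486/n)·A·R^(2/3)·S^(1/2) = (1.486/0.015) × 15.21 × 1.379^(2/3) × 0.0010^(1/2) = 59.03 ft³/s
V = Q/A = 59.03/15.21 = 3.881 ft/s

3.88 ft/s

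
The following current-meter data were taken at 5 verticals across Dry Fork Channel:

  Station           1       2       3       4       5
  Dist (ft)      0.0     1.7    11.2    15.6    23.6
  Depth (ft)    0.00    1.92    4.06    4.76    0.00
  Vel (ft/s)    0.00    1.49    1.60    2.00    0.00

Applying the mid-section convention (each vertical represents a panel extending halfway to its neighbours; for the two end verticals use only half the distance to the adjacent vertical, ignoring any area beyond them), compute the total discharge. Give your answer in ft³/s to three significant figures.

120 ft³/s

w_2 = (11.2 − 0.0)/2 = 5.6 ft; q_2 = 1.49 × 1.92 × 5.6 = 16.02 ft³/s
w_3 = (15.6 − 1.7)/2 = 6.95 ft; q_3 = 1.60 × 4.06 × 6.95 = 45.15 ft³/s
w_4 = (23.6 − 11.2)/2 = 6.2 ft; q_4 = 2.00 × 4.76 × 6.2 = 59.02 ft³/s
Stations 1, 5 contribute zero (depth or velocity is 0).
Q = Σ qᵢ = 120.2 ft³/s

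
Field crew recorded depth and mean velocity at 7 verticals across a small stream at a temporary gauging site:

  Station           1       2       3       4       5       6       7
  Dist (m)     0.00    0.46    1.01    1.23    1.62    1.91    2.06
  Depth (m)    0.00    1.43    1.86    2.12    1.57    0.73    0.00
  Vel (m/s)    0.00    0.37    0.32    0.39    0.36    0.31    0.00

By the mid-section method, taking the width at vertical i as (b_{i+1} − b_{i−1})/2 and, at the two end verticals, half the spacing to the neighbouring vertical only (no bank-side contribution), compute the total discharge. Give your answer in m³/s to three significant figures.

w_2 = (1.01 − 0.00)/2 = 0.505 m; q_2 = 0.37 × 1.43 × 0.505 = 0.2672 m³/s
w_3 = (1.23 − 0.46)/2 = 0.385 m; q_3 = 0.32 × 1.86 × 0.385 = 0.2292 m³/s
w_4 = (1.62 − 1.01)/2 = 0.305 m; q_4 = 0.39 × 2.12 × 0.305 = 0.2522 m³/s
w_5 = (1.91 − 1.23)/2 = 0.34 m; q_5 = 0.36 × 1.57 × 0.34 = 0.1922 m³/s
w_6 = (2.06 − 1.62)/2 = 0.22 m; q_6 = 0.31 × 0.73 × 0.22 = 0.04979 m³/s
Stations 1, 7 contribute zero (depth or velocity is 0).
Q = Σ qᵢ = 0.9905 m³/s

0.990 m³/s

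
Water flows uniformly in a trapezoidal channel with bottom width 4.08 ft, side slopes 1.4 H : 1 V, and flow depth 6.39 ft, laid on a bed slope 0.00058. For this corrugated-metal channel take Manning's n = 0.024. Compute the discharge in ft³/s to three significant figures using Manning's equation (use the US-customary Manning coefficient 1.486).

269 ft³/s

A = (b + z·y)·y = (4.08 + 1.4×6.39)×6.39 = 83.24 ft²
P = b + 2y√(1+z²) = 4.08 + 2×6.39×√(1+1.4²) = 26.07 ft
R = A/P = 83.24/26.07 = 3.193 ft
Q = (1.486/n)·A·R^(2/3)·S^(1/2) = (1.486/0.024) × 83.24 × 3.193^(2/3) × 0.00058^(1/2) = 269.1 ft³/s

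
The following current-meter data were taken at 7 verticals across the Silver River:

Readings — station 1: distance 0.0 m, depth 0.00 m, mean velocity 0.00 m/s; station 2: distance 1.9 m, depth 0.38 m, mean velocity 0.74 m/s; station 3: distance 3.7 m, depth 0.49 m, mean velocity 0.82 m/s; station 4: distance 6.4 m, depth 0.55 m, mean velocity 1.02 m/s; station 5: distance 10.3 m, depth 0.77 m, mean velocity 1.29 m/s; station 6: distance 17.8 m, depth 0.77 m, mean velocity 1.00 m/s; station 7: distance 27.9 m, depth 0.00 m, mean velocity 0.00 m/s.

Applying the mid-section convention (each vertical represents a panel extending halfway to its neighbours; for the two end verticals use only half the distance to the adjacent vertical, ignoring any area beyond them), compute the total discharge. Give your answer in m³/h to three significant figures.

w_2 = (3.7 − 0.0)/2 = 1.85 m; q_2 = 0.74 × 0.38 × 1.85 = 0.5202 m³/s
w_3 = (6.4 − 1.9)/2 = 2.25 m; q_3 = 0.82 × 0.49 × 2.25 = 0.9041 m³/s
w_4 = (10.3 − 3.7)/2 = 3.3 m; q_4 = 1.02 × 0.55 × 3.3 = 1.851 m³/s
w_5 = (17.8 − 6.4)/2 = 5.7 m; q_5 = 1.29 × 0.77 × 5.7 = 5.662 m³/s
w_6 = (27.9 − 10.3)/2 = 8.8 m; q_6 = 1.00 × 0.77 × 8.8 = 6.776 m³/s
Stations 1, 7 contribute zero (depth or velocity is 0).
Q = Σ qᵢ = 15.71 m³/s
= 15.71 × 3600 = 56570 m³/h

56600 m³/h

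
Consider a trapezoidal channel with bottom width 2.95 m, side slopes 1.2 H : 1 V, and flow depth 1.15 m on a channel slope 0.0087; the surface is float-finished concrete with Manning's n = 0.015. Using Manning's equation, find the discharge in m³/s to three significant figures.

A = (b + z·y)·y = (2.95 + 1.2×1.15)×1.15 = 4.980 m²
P = b + 2y√(1+z²) = 2.95 + 2×1.15×√(1+1.2²) = 6.543 m
R = A/P = 4.980/6.543 = 0.7611 m
Q = (1/n)·A·R^(2/3)·S^(1/2) = (1/0.015) × 4.980 × 0.7611^(2/3) × 0.0087^(1/2) = 25.81 m³/s

25.8 m³/s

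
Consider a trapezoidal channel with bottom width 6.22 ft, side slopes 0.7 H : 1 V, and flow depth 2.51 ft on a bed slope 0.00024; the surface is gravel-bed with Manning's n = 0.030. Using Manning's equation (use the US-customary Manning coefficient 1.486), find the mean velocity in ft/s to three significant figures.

A = (b + z·y)·y = (6.22 + 0.7×2.51)×2.51 = 20.02 ft²
P = b + 2y√(1+z²) = 6.22 + 2×2.51×√(1+0.7²) = 12.35 ft
R = A/P = 20.02/12.35 = 1.622 ft
Q = (1.486/n)·A·R^(2/3)·S^(1/2) = (1.486/0.030) × 20.02 × 1.622^(2/3) × 0.00024^(1/2) = 21.21 ft³/s
V = Q/A = 21.21/20.02 = 1.059 ft/s

1.06 ft/s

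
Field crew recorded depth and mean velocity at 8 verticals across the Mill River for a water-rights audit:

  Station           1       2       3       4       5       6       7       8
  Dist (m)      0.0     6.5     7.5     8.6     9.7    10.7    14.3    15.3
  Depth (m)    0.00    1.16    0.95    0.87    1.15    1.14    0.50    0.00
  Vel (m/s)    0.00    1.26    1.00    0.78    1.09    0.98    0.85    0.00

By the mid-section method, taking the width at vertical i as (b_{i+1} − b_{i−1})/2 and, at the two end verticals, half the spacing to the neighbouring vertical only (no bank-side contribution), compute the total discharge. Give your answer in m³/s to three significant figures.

w_2 = (7.5 − 0.0)/2 = 3.75 m; q_2 = 1.26 × 1.16 × 3.75 = 5.481 m³/s
w_3 = (8.6 − 6.5)/2 = 1.05 m; q_3 = 1.00 × 0.95 × 1.05 = 0.9975 m³/s
w_4 = (9.7 − 7.5)/2 = 1.1 m; q_4 = 0.78 × 0.87 × 1.1 = 0.7465 m³/s
w_5 = (10.7 − 8.6)/2 = 1.05 m; q_5 = 1.09 × 1.15 × 1.05 = 1.316 m³/s
w_6 = (14.3 − 9.7)/2 = 2.3 m; q_6 = 0.98 × 1.14 × 2.3 = 2.570 m³/s
w_7 = (15.3 − 10.7)/2 = 2.3 m; q_7 = 0.85 × 0.50 × 2.3 = 0.9775 m³/s
Stations 1, 8 contribute zero (depth or velocity is 0).
Q = Σ qᵢ = 12.09 m³/s

12.1 m³/s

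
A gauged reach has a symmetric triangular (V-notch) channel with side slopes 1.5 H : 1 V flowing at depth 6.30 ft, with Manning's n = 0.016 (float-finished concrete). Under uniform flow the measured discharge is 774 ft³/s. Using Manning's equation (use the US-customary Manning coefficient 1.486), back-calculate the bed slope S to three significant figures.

0.00542

A = z·y² = 1.5×6.30² = 59.54 ft²
P = 2y√(1+z²) = 2×6.30×√(1+1.5²) = 22.71 ft
R = A/P = 59.54/22.71 = 2.621 ft
S = (Q·n / (1.486·A·R^(2/3)))² = (774×0.016 / (1.486×59.54×1.901))² = 0.005422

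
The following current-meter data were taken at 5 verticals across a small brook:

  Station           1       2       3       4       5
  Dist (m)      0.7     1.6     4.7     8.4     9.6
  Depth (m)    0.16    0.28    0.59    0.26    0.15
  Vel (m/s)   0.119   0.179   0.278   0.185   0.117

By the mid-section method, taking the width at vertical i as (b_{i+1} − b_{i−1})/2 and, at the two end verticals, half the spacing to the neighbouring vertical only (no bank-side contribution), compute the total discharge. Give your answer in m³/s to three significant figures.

0.795 m³/s

w_1 = (1.6 − 0.7)/2 = 0.45 m; q_1 = 0.119 × 0.16 × 0.45 = 0.008568 m³/s
w_2 = (4.7 − 0.7)/2 = 2 m; q_2 = 0.179 × 0.28 × 2 = 0.1002 m³/s
w_3 = (8.4 − 1.6)/2 = 3.4 m; q_3 = 0.278 × 0.59 × 3.4 = 0.5577 m³/s
w_4 = (9.6 − 4.7)/2 = 2.45 m; q_4 = 0.185 × 0.26 × 2.45 = 0.1178 m³/s
w_5 = (9.6 − 8.4)/2 = 0.6 m; q_5 = 0.117 × 0.15 × 0.6 = 0.01053 m³/s
Q = Σ qᵢ = 0.7949 m³/s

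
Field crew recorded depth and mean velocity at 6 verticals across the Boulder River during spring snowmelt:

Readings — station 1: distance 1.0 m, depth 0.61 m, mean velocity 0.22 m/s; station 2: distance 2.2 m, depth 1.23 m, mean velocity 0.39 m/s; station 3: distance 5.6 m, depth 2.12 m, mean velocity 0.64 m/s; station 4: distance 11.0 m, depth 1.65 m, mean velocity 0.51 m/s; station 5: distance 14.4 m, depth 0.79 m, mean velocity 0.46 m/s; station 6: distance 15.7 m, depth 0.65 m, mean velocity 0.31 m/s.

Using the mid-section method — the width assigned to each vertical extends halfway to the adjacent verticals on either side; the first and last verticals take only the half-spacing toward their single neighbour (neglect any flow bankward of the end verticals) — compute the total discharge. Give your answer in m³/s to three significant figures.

11.8 m³/s

w_1 = (2.2 − 1.0)/2 = 0.6 m; q_1 = 0.22 × 0.61 × 0.6 = 0.08052 m³/s
w_2 = (5.6 − 1.0)/2 = 2.3 m; q_2 = 0.39 × 1.23 × 2.3 = 1.103 m³/s
w_3 = (11.0 − 2.2)/2 = 4.4 m; q_3 = 0.64 × 2.12 × 4.4 = 5.970 m³/s
w_4 = (14.4 − 5.6)/2 = 4.4 m; q_4 = 0.51 × 1.65 × 4.4 = 3.703 m³/s
w_5 = (15.7 − 11.0)/2 = 2.35 m; q_5 = 0.46 × 0.79 × 2.35 = 0.8540 m³/s
w_6 = (15.7 − 14.4)/2 = 0.65 m; q_6 = 0.31 × 0.65 × 0.65 = 0.1310 m³/s
Q = Σ qᵢ = 11.84 m³/s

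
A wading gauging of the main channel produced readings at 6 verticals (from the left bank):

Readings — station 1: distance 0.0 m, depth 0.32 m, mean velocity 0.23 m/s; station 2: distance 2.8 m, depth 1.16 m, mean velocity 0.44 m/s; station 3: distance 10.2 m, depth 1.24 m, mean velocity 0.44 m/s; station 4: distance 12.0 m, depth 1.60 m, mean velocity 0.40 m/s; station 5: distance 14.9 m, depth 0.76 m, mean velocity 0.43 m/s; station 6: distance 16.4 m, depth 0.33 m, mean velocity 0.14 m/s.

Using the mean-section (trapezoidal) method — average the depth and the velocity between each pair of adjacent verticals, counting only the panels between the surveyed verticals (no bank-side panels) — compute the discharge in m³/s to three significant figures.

Panel 1-2: Δb = 2.8 m, d̄ = (0.32+1.16)/2 = 0.74, v̄ = (0.23+0.44)/2 = 0.335 → q = 2.8×0.74×0.335 = 0.6941 m³/s
Panel 2-3: Δb = 7.4 m, d̄ = (1.16+1.24)/2 = 1.2, v̄ = (0.44+0.44)/2 = 0.44 → q = 7.4×1.2×0.44 = 3.907 m³/s
Panel 3-4: Δb = 1.8 m, d̄ = (1.24+1.60)/2 = 1.42, v̄ = (0.44+0.40)/2 = 0.42 → q = 1.8×1.42×0.42 = 1.074 m³/s
Panel 4-5: Δb = 2.9 m, d̄ = (1.60+0.76)/2 = 1.18, v̄ = (0.40+0.43)/2 = 0.415 → q = 2.9×1.18×0.415 = 1.420 m³/s
Panel 5-6: Δb = 1.5 m, d̄ = (0.76+0.33)/2 = 0.545, v̄ = (0.43+0.14)/2 = 0.285 → q = 1.5×0.545×0.285 = 0.2330 m³/s
Q = Σ q = 7.328 m³/s

7.33 m³/s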